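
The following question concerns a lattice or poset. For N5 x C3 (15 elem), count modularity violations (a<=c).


Modular law: if a <= c then a v (b ^ c) = (a v b) ^ c.
Check all triples (a,b,c) with a <= c among 15 elements.
  e.g. a=(a,0), b=(c,0), c=(b,0): lhs=(a,0) != rhs=(b,0)
  e.g. a=(a,0), b=(c,1), c=(b,0): lhs=(a,0) != rhs=(b,0)
Total violating triples: 18


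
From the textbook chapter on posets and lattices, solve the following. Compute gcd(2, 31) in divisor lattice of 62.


In a divisor lattice, meet = gcd (greatest common divisor).
By Euclidean algorithm or factoring: gcd(2,31) = 1


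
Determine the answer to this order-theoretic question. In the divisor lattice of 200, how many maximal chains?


A maximal chain goes from the minimum element to a maximal element via cover relations.
Counting all min-to-max paths in the cover graph.
Total maximal chains: 10


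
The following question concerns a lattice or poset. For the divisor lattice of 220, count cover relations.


A cover relation a -< b holds when a < b with no c strictly between.
Cover relations:
  1 -< 2
  1 -< 5
  1 -< 11
  2 -< 4
  2 -< 10
  2 -< 22
  4 -< 20
  4 -< 44
  ...12 more
Total: 20


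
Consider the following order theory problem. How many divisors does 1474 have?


Divisors of 1474: [1, 2, 11, 22, 67, 134, 737, 1474]
Count: 8


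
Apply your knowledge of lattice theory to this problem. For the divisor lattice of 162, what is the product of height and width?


Height = length of longest chain minus 1; width = size of largest antichain.
A maximum chain: 1 | 3 | 9 | 27 | 81 | 162  (height 5).
A maximum antichain: {2, 3}  (width 2).
Product = 5 * 2 = 10


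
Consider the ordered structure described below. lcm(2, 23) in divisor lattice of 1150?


Join=lcm.
gcd(2,23)=1
lcm=46


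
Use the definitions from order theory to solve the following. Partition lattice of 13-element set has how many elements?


B(n) = number of set partitions of an n-element set.
B(n) satisfies the recurrence: B(n+1) = sum_k C(n,k)*B(k).
B(13) = 27644437


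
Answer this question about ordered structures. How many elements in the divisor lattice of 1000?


Divisors of 1000: [1, 2, 4, 5, 8, 10, 20, 25, 40, 50, 100, 125, 200, 250, 500, 1000]
Count: 16


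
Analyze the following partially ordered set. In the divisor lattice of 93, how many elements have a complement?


An element a is complemented if some b has a meet b = bottom, a join b = top.
a is complemented iff gcd(a, n/a)=1, i.e. a is a unitary divisor of 93.
Complemented elements: 1, 3, 31, 93
Count: 4


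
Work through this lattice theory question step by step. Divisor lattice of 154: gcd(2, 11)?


Meet=gcd.
gcd(2,11)=1


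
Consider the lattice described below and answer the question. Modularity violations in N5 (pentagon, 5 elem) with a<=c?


Modular law: if a <= c then a v (b ^ c) = (a v b) ^ c.
Check all triples (a,b,c) with a <= c among 5 elements.
  e.g. a=a, b=c, c=b: lhs=a != rhs=b
Total violating triples: 1


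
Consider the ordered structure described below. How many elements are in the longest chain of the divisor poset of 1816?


A chain is a totally ordered subset; we count the number of elements in a maximum chain.
Compute, for each element x, the size of the longest chain ending at x:
  1: 1
  2: 2
  227: 2
  4: 3
  8: 4
  454: 3
  ...
A maximum chain: 1 < 2 < 4 < 8 < 1816
Number of elements in the longest chain: 5


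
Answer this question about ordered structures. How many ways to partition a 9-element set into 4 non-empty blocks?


S(n,k) = k*S(n-1,k) + S(n-1,k-1).
S(8,4) = 1701, S(8,3) = 966
S(9,4) = 4*1701 + 966 = 6804 + 966
S(9,4) = 7770


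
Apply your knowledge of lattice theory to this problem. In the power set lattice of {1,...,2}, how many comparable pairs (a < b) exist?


A comparable pair {a,b} has a < b or b < a in the order.
Count unordered pairs where one element is strictly below the other.
Examples: {{},{1}}, {{},{2}}, {{},{1,2}}, {{1},{1,2}}, ...
Total comparable pairs: 5


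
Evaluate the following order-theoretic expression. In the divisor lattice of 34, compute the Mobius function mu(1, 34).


In a divisor lattice, mu(a,b) = mu(b/a) where mu is the classical Mobius function.
b/a = 34/1 = 34
Prime factorization of 34: primes [2, 17]
34 is squarefree with 2 prime factor(s), so mu(34) = (-1)^2 = 1


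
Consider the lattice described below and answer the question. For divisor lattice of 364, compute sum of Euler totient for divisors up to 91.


Divisors of 364 up to 91: [1, 2, 4, 7, 13, 14, 26, 28, 52, 91]
phi values: [1, 1, 2, 6, 12, 6, 12, 12, 24, 72]
Sum = 148


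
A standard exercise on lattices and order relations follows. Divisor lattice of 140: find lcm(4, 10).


In a divisor lattice, join = lcm (least common multiple).
gcd(4,10) = 2
lcm(4,10) = 4*10/gcd = 40/2 = 20


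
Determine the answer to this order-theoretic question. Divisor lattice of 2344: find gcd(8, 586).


In a divisor lattice, meet = gcd (greatest common divisor).
By Euclidean algorithm or factoring: gcd(8,586) = 2


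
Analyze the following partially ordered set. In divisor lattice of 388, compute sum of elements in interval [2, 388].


Interval [2,388] in divisors of 388: [2, 4, 194, 388]
Sum = 588


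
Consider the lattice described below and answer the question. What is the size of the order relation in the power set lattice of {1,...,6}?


The order relation is {(a,b) : a <= b}, reflexive so it includes (a,a).
Examples: ({},{}), ({},{1,2}), ({},{1,2,3}), ({},{1,2,3,4}), ({},{1,2,3,4,5}), ...
Total ordered pairs: 729


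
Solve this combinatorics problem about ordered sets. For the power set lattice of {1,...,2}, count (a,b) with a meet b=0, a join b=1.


Complement pair (a,b): a meet b = bottom, a join b = top.
Here: A intersect B = {} and A union B = {1,...,2}.
Pairs found: ({},{1,2}), ({1},{2}), ({2},{1}), ({1,2},{})
Total ordered pairs: 4


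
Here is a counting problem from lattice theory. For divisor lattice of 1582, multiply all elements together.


Divisors of 1582: [1, 2, 7, 14, 113, 226, 791, 1582]
Product = n^(d(n)/2) = 1582^(8/2)
Product = 6263627420176


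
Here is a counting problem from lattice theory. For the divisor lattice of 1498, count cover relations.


A cover relation a -< b holds when a < b with no c strictly between.
Cover relations:
  1 -< 2
  1 -< 7
  1 -< 107
  2 -< 14
  2 -< 214
  7 -< 14
  7 -< 749
  14 -< 1498
  ...4 more
Total: 12


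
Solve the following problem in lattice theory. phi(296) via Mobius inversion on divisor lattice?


phi(n) = n * prod_{p|n} (1 - 1/p).
Prime divisors of 296: [2, 37]
phi(296) = 296 * (1 - 1/2) * (1 - 1/37)
phi(296) = 144


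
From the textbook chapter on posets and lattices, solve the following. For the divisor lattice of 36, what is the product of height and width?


Height = length of longest chain minus 1; width = size of largest antichain.
A maximum chain: 1 | 3 | 9 | 18 | 36  (height 4).
A maximum antichain: {4, 6, 9}  (width 3).
Product = 4 * 3 = 12


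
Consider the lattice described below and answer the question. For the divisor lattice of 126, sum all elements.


sigma(n) = sum of divisors.
Divisors of 126: [1, 2, 3, 6, 7, 9, 14, 18, 21, 42, 63, 126]
Sum = 312


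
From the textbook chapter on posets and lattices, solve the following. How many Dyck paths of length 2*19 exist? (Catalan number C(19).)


C(n) = C(2n, n) / (n+1).
C(38, 19) = 35345263800
C(19) = 35345263800 / 20 = 1767263190


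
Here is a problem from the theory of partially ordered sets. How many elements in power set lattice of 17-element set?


Power set = 2^n.
2^17 = 131072


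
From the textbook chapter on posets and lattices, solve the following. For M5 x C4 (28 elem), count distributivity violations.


Distributive law: a ^ (b v c) = (a ^ b) v (a ^ c).
Check all 28^3 = 21952 ordered triples (a,b,c).
  e.g. a=(a1,0), b=(a2,0), c=(a3,0): lhs=(a1,0) != rhs=(0,0)
  e.g. a=(a1,0), b=(a2,0), c=(a3,1): lhs=(a1,0) != rhs=(0,0)
Total violating triples: 3840


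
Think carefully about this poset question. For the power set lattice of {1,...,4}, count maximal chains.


A maximal chain goes from the minimum element to a maximal element via cover relations.
Counting all min-to-max paths in the cover graph.
Total maximal chains: 24


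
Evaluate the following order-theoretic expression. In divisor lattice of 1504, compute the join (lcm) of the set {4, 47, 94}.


In a divisor lattice, join = lcm (least common multiple).
Compute lcm iteratively: start with first element, then lcm(current, next).
Elements: [4, 47, 94]
lcm(4,47) = 188
lcm(188,94) = 188
Final lcm = 188


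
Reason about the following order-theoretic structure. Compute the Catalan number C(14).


C(n) = C(2n, n) / (n+1).
C(28, 14) = 40116600
C(14) = 40116600 / 15 = 2674440


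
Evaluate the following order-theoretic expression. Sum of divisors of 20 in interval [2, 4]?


Interval [2,4] in divisors of 20: [2, 4]
Sum = 6


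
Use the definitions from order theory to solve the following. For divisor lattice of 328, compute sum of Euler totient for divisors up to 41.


Divisors of 328 up to 41: [1, 2, 4, 8, 41]
phi values: [1, 1, 2, 4, 40]
Sum = 48


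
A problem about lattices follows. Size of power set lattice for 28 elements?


Power set = 2^n.
2^28 = 268435456


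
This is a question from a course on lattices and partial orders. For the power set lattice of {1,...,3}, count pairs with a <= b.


The order relation is {(a,b) : a <= b}, reflexive so it includes (a,a).
Examples: ({},{}), ({},{1,2}), ({},{1,2,3}), ({},{1,3}), ({},{1}), ...
Total ordered pairs: 27


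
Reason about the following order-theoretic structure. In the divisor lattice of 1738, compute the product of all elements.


Divisors of 1738: [1, 2, 11, 22, 79, 158, 869, 1738]
Product = n^(d(n)/2) = 1738^(8/2)
Product = 9124290174736


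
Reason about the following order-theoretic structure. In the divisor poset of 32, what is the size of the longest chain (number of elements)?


A chain is a totally ordered subset; we count the number of elements in a maximum chain.
Compute, for each element x, the size of the longest chain ending at x:
  1: 1
  2: 2
  4: 3
  8: 4
  16: 5
  32: 6
A maximum chain: 1 < 2 < 4 < 8 < 16 < 32
Number of elements in the longest chain: 6


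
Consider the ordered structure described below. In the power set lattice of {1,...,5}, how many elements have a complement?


An element a is complemented if some b has a meet b = bottom, a join b = top.
every subset A has complement S\A, so all elements are complemented.
Complemented elements: {}, {1}, {2}, {3}, {4}, {5}, ... (26 more)
Count: 32


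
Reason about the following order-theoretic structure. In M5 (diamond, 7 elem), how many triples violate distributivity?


Distributive law: a ^ (b v c) = (a ^ b) v (a ^ c).
Check all 7^3 = 343 ordered triples (a,b,c).
  e.g. a=a1, b=a2, c=a3: lhs=a1 != rhs=0
  e.g. a=a1, b=a2, c=a4: lhs=a1 != rhs=0
Total violating triples: 60


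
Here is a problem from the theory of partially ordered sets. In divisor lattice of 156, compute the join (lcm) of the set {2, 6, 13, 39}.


In a divisor lattice, join = lcm (least common multiple).
Compute lcm iteratively: start with first element, then lcm(current, next).
Elements: [2, 6, 13, 39]
lcm(2,6) = 6
lcm(6,13) = 78
lcm(78,39) = 78
Final lcm = 78


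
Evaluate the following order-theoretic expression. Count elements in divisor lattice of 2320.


Divisors of 2320: [1, 2, 4, 5, 8, 10, 16, 20, 29, 40, 58, 80, 116, 145, 232, 290, 464, 580, 1160, 2320]
Count: 20


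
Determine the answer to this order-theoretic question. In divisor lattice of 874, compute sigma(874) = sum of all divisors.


sigma(n) = sum of divisors.
Divisors of 874: [1, 2, 19, 23, 38, 46, 437, 874]
Sum = 1440


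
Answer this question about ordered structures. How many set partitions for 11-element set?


B(n) = number of set partitions of an n-element set.
B(n) satisfies the recurrence: B(n+1) = sum_k C(n,k)*B(k).
B(11) = 678570


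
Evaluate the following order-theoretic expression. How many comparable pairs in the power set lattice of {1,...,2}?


A comparable pair {a,b} has a < b or b < a in the order.
Count unordered pairs where one element is strictly below the other.
Examples: {{},{1}}, {{},{2}}, {{},{1,2}}, {{1},{1,2}}, ...
Total comparable pairs: 5


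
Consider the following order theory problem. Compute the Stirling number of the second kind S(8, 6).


S(n,k) = k*S(n-1,k) + S(n-1,k-1).
S(7,6) = 21, S(7,5) = 140
S(8,6) = 6*21 + 140 = 126 + 140
S(8,6) = 266


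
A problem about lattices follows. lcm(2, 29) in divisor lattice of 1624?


Join=lcm.
gcd(2,29)=1
lcm=58


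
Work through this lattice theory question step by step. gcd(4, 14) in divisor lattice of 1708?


Meet=gcd.
gcd(4,14)=2


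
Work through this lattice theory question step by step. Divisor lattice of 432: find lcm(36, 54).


In a divisor lattice, join = lcm (least common multiple).
gcd(36,54) = 18
lcm(36,54) = 36*54/gcd = 1944/18 = 108


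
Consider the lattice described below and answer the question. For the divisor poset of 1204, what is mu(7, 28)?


In a divisor lattice, mu(a,b) = mu(b/a) where mu is the classical Mobius function.
b/a = 28/7 = 4
Prime factorization of 4: primes [2]
4 is not squarefree, so mu(4) = 0


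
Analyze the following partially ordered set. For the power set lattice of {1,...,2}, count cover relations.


A cover relation a -< b holds when a < b with no c strictly between.
Cover relations:
  {} -< {1}
  {} -< {2}
  {1} -< {1,2}
  {2} -< {1,2}
Total: 4


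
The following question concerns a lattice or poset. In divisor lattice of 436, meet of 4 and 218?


In a divisor lattice, meet = gcd (greatest common divisor).
By Euclidean algorithm or factoring: gcd(4,218) = 2


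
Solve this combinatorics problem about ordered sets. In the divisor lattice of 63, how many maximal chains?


A maximal chain goes from the minimum element to a maximal element via cover relations.
Counting all min-to-max paths in the cover graph.
Total maximal chains: 3


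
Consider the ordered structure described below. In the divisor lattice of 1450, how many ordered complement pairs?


Complement pair (a,b): a meet b = bottom, a join b = top.
Here: gcd(a,b)=1 and lcm(a,b)=1450, i.e. a*b=1450 with a,b coprime.
Pairs found: (1,1450), (2,725), (25,58), (29,50), ... (4 more)
Total ordered pairs: 8


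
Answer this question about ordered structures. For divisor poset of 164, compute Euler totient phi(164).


phi(n) = n * prod_{p|n} (1 - 1/p).
Prime divisors of 164: [2, 41]
phi(164) = 164 * (1 - 1/2) * (1 - 1/41)
phi(164) = 80


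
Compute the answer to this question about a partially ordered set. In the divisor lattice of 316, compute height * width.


Height = length of longest chain minus 1; width = size of largest antichain.
A maximum chain: 1 | 79 | 158 | 316  (height 3).
A maximum antichain: {2, 79}  (width 2).
Product = 3 * 2 = 6


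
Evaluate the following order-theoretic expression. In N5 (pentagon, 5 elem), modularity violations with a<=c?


Modular law: if a <= c then a v (b ^ c) = (a v b) ^ c.
Check all triples (a,b,c) with a <= c among 5 elements.
  e.g. a=a, b=c, c=b: lhs=a != rhs=b
Total violating triples: 1


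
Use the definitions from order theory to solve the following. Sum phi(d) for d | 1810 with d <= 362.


Divisors of 1810 up to 362: [1, 2, 5, 10, 181, 362]
phi values: [1, 1, 4, 4, 180, 180]
Sum = 370


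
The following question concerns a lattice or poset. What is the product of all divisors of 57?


Divisors of 57: [1, 3, 19, 57]
Product = n^(d(n)/2) = 57^(4/2)
Product = 3249


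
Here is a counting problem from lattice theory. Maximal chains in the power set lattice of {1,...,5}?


A maximal chain goes from the minimum element to a maximal element via cover relations.
Counting all min-to-max paths in the cover graph.
Total maximal chains: 120


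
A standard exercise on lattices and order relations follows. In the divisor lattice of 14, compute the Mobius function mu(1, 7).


In a divisor lattice, mu(a,b) = mu(b/a) where mu is the classical Mobius function.
b/a = 7/1 = 7
Prime factorization of 7: primes [7]
7 is squarefree with 1 prime factor(s), so mu(7) = (-1)^1 = -1


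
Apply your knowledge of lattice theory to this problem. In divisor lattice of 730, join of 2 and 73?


In a divisor lattice, join = lcm (least common multiple).
gcd(2,73) = 1
lcm(2,73) = 2*73/gcd = 146/1 = 146


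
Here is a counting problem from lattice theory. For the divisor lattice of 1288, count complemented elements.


An element a is complemented if some b has a meet b = bottom, a join b = top.
a is complemented iff gcd(a, n/a)=1, i.e. a is a unitary divisor of 1288.
Complemented elements: 1, 7, 8, 23, 56, 161, ... (2 more)
Count: 8


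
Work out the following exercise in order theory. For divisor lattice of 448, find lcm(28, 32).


In a divisor lattice, join = lcm (least common multiple).
Compute lcm iteratively: start with first element, then lcm(current, next).
Elements: [28, 32]
lcm(28,32) = 224
Final lcm = 224


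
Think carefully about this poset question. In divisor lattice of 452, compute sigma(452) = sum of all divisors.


sigma(n) = sum of divisors.
Divisors of 452: [1, 2, 4, 113, 226, 452]
Sum = 798


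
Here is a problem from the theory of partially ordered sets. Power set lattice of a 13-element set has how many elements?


Power set = 2^n.
2^13 = 8192


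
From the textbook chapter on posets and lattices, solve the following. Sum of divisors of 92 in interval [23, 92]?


Interval [23,92] in divisors of 92: [23, 46, 92]
Sum = 161


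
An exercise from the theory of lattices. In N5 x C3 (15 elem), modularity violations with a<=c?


Modular law: if a <= c then a v (b ^ c) = (a v b) ^ c.
Check all triples (a,b,c) with a <= c among 15 elements.
  e.g. a=(a,0), b=(c,0), c=(b,0): lhs=(a,0) != rhs=(b,0)
  e.g. a=(a,0), b=(c,1), c=(b,0): lhs=(a,0) != rhs=(b,0)
Total violating triples: 18


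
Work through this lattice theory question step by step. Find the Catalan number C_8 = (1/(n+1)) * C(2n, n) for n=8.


C(n) = C(2n, n) / (n+1).
C(16, 8) = 12870
C(8) = 12870 / 9 = 1430


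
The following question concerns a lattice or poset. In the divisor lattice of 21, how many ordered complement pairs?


Complement pair (a,b): a meet b = bottom, a join b = top.
Here: gcd(a,b)=1 and lcm(a,b)=21, i.e. a*b=21 with a,b coprime.
Pairs found: (1,21), (3,7), (7,3), (21,1)
Total ordered pairs: 4


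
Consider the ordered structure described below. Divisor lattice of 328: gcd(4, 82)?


Meet=gcd.
gcd(4,82)=2


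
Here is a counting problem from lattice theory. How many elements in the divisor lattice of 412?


Divisors of 412: [1, 2, 4, 103, 206, 412]
Count: 6


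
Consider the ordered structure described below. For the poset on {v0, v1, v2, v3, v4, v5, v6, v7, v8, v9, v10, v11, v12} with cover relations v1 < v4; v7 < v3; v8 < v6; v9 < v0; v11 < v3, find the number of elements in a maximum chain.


A chain is a totally ordered subset; we count the number of elements in a maximum chain.
Compute, for each element x, the size of the longest chain ending at x:
  v1: 1
  v2: 1
  v5: 1
  v7: 1
  v8: 1
  v9: 1
  ...
A maximum chain: v9 < v0
Number of elements in the longest chain: 2


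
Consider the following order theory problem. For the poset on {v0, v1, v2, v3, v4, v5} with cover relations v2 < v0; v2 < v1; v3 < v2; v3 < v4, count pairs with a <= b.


The order relation is {(a,b) : a <= b}, reflexive so it includes (a,a).
Examples: (v0,v0), (v1,v1), (v2,v0), (v2,v1), (v2,v2), ...
Total ordered pairs: 12


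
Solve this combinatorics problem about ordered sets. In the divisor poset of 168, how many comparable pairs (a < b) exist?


A comparable pair {a,b} has a < b or b < a in the order.
Count unordered pairs where one element is strictly below the other.
Examples: {1,2}, {1,3}, {1,4}, {1,6}, ...
Total comparable pairs: 74


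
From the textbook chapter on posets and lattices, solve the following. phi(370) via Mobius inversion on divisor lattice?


phi(n) = n * prod_{p|n} (1 - 1/p).
Prime divisors of 370: [2, 5, 37]
phi(370) = 370 * (1 - 1/2) * (1 - 1/5) * (1 - 1/37)
phi(370) = 144


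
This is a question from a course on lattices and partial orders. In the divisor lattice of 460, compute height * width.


Height = length of longest chain minus 1; width = size of largest antichain.
A maximum chain: 1 | 23 | 115 | 230 | 460  (height 4).
A maximum antichain: {4, 10, 46, 115}  (width 4).
Product = 4 * 4 = 16


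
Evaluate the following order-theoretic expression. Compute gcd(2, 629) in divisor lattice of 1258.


In a divisor lattice, meet = gcd (greatest common divisor).
By Euclidean algorithm or factoring: gcd(2,629) = 1


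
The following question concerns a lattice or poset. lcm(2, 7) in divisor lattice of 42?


Join=lcm.
gcd(2,7)=1
lcm=14


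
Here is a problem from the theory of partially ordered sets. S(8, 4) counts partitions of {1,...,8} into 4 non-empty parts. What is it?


S(n,k) = k*S(n-1,k) + S(n-1,k-1).
S(7,4) = 350, S(7,3) = 301
S(8,4) = 4*350 + 301 = 1400 + 301
S(8,4) = 1701


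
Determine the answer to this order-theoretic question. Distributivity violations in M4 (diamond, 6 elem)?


Distributive law: a ^ (b v c) = (a ^ b) v (a ^ c).
Check all 6^3 = 216 ordered triples (a,b,c).
  e.g. a=a1, b=a2, c=a3: lhs=a1 != rhs=0
  e.g. a=a1, b=a2, c=a4: lhs=a1 != rhs=0
Total violating triples: 24


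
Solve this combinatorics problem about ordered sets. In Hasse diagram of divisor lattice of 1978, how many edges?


A cover relation a -< b holds when a < b with no c strictly between.
Cover relations:
  1 -< 2
  1 -< 23
  1 -< 43
  2 -< 46
  2 -< 86
  23 -< 46
  23 -< 989
  43 -< 86
  ...4 more
Total: 12


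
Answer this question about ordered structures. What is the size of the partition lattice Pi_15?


B(n) = number of set partitions of an n-element set.
B(n) satisfies the recurrence: B(n+1) = sum_k C(n,k)*B(k).
B(15) = 1382958545


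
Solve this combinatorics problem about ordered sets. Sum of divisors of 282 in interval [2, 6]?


Interval [2,6] in divisors of 282: [2, 6]
Sum = 8


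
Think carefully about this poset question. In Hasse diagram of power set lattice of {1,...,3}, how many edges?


A cover relation a -< b holds when a < b with no c strictly between.
Cover relations:
  {} -< {1}
  {} -< {2}
  {} -< {3}
  {1} -< {1,2}
  {1} -< {1,3}
  {2} -< {1,2}
  {2} -< {2,3}
  {3} -< {1,3}
  ...4 more
Total: 12


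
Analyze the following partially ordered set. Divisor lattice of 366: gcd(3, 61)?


Meet=gcd.
gcd(3,61)=1


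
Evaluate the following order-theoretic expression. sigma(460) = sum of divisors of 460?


sigma(n) = sum of divisors.
Divisors of 460: [1, 2, 4, 5, 10, 20, 23, 46, 92, 115, 230, 460]
Sum = 1008


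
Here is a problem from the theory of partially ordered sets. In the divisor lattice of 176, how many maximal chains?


A maximal chain goes from the minimum element to a maximal element via cover relations.
Counting all min-to-max paths in the cover graph.
Total maximal chains: 5


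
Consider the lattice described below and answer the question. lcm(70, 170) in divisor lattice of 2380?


Join=lcm.
gcd(70,170)=10
lcm=1190


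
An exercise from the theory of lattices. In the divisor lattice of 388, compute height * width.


Height = length of longest chain minus 1; width = size of largest antichain.
A maximum chain: 1 | 97 | 194 | 388  (height 3).
A maximum antichain: {2, 97}  (width 2).
Product = 3 * 2 = 6


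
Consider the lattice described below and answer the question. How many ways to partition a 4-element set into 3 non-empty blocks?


S(n,k) = k*S(n-1,k) + S(n-1,k-1).
S(3,3) = 1, S(3,2) = 3
S(4,3) = 3*1 + 3 = 3 + 3
S(4,3) = 6


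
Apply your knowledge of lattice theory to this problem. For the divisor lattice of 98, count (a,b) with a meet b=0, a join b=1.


Complement pair (a,b): a meet b = bottom, a join b = top.
Here: gcd(a,b)=1 and lcm(a,b)=98, i.e. a*b=98 with a,b coprime.
Pairs found: (1,98), (2,49), (49,2), (98,1)
Total ordered pairs: 4


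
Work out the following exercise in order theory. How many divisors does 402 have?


Divisors of 402: [1, 2, 3, 6, 67, 134, 201, 402]
Count: 8


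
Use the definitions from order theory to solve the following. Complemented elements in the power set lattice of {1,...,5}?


An element a is complemented if some b has a meet b = bottom, a join b = top.
every subset A has complement S\A, so all elements are complemented.
Complemented elements: {}, {1}, {2}, {3}, {4}, {5}, ... (26 more)
Count: 32


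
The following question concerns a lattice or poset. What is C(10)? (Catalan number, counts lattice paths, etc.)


C(n) = C(2n, n) / (n+1).
C(20, 10) = 184756
C(10) = 184756 / 11 = 16796


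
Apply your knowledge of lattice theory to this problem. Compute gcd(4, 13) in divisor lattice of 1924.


In a divisor lattice, meet = gcd (greatest common divisor).
By Euclidean algorithm or factoring: gcd(4,13) = 1


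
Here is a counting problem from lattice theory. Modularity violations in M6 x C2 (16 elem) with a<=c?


Modular law: if a <= c then a v (b ^ c) = (a v b) ^ c.
Check all triples (a,b,c) with a <= c among 16 elements.
This lattice is modular (diamonds M_m and their chain-products are modular).
Total violating triples: 0


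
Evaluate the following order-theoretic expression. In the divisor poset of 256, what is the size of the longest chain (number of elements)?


A chain is a totally ordered subset; we count the number of elements in a maximum chain.
Compute, for each element x, the size of the longest chain ending at x:
  1: 1
  2: 2
  4: 3
  8: 4
  16: 5
  32: 6
  ...
A maximum chain: 1 < 2 < 4 < 8 < 16 < 32 < 64 < 128 < 256
Number of elements in the longest chain: 9


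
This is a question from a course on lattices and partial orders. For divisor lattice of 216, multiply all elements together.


Divisors of 216: [1, 2, 3, 4, 6, 8, 9, 12, 18, 24, 27, 36, 54, 72, 108, 216]
Product = n^(d(n)/2) = 216^(16/2)
Product = 4738381338321616896


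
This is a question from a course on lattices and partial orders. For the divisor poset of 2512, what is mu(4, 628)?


In a divisor lattice, mu(a,b) = mu(b/a) where mu is the classical Mobius function.
b/a = 628/4 = 157
Prime factorization of 157: primes [157]
157 is squarefree with 1 prime factor(s), so mu(157) = (-1)^1 = -1


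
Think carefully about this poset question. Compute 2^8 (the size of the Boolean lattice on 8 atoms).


Power set = 2^n.
2^8 = 256


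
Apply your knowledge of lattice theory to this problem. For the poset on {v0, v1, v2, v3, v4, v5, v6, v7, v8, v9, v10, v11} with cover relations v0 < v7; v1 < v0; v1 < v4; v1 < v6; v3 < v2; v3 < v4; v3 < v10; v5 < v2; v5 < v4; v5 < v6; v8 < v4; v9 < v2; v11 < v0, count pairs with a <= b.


The order relation is {(a,b) : a <= b}, reflexive so it includes (a,a).
Examples: (v0,v0), (v0,v7), (v1,v0), (v1,v1), (v1,v4), ...
Total ordered pairs: 27


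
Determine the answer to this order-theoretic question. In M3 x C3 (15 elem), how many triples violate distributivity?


Distributive law: a ^ (b v c) = (a ^ b) v (a ^ c).
Check all 15^3 = 3375 ordered triples (a,b,c).
  e.g. a=(a1,0), b=(a2,0), c=(a3,0): lhs=(a1,0) != rhs=(0,0)
  e.g. a=(a1,0), b=(a2,0), c=(a3,1): lhs=(a1,0) != rhs=(0,0)
Total violating triples: 162


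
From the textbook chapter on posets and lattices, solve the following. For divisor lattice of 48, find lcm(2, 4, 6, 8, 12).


In a divisor lattice, join = lcm (least common multiple).
Compute lcm iteratively: start with first element, then lcm(current, next).
Elements: [2, 4, 6, 8, 12]
lcm(2,4) = 4
lcm(4,6) = 12
lcm(12,8) = 24
lcm(24,12) = 24
Final lcm = 24


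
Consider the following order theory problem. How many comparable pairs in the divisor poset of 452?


A comparable pair {a,b} has a < b or b < a in the order.
Count unordered pairs where one element is strictly below the other.
Examples: {1,2}, {1,4}, {1,113}, {1,226}, ...
Total comparable pairs: 12


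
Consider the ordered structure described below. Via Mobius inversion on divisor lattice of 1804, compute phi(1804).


phi(n) = n * prod_{p|n} (1 - 1/p).
Prime divisors of 1804: [2, 11, 41]
phi(1804) = 1804 * (1 - 1/2) * (1 - 1/11) * (1 - 1/41)
phi(1804) = 800


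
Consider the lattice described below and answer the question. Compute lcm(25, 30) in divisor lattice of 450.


In a divisor lattice, join = lcm (least common multiple).
gcd(25,30) = 5
lcm(25,30) = 25*30/gcd = 750/5 = 150


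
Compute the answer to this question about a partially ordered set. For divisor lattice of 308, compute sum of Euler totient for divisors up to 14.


Divisors of 308 up to 14: [1, 2, 4, 7, 11, 14]
phi values: [1, 1, 2, 6, 10, 6]
Sum = 26


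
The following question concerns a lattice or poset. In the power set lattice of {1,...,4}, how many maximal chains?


A maximal chain goes from the minimum element to a maximal element via cover relations.
Counting all min-to-max paths in the cover graph.
Total maximal chains: 24


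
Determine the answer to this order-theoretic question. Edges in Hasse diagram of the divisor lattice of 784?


A cover relation a -< b holds when a < b with no c strictly between.
Cover relations:
  1 -< 2
  1 -< 7
  2 -< 4
  2 -< 14
  4 -< 8
  4 -< 28
  7 -< 14
  7 -< 49
  ...14 more
Total: 22


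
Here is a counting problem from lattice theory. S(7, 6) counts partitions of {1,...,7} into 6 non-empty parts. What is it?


S(n,k) = k*S(n-1,k) + S(n-1,k-1).
S(6,6) = 1, S(6,5) = 15
S(7,6) = 6*1 + 15 = 6 + 15
S(7,6) = 21


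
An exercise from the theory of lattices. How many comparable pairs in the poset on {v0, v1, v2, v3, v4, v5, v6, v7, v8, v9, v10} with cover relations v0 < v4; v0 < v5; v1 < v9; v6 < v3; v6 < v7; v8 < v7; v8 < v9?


A comparable pair {a,b} has a < b or b < a in the order.
Count unordered pairs where one element is strictly below the other.
Examples: {v0,v4}, {v0,v5}, {v1,v9}, {v3,v6}, ...
Total comparable pairs: 7


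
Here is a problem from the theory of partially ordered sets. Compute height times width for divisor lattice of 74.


Height = length of longest chain minus 1; width = size of largest antichain.
A maximum chain: 1 | 37 | 74  (height 2).
A maximum antichain: {2, 37}  (width 2).
Product = 2 * 2 = 4


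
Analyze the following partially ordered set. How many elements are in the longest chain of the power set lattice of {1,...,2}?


A chain is a totally ordered subset; we count the number of elements in a maximum chain.
Compute, for each element x, the size of the longest chain ending at x:
  {}: 1
  {1}: 2
  {2}: 2
  {1,2}: 3
A maximum chain: {} < {1} < {1,2}
Number of elements in the longest chain: 3


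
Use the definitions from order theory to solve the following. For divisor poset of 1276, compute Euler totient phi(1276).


phi(n) = n * prod_{p|n} (1 - 1/p).
Prime divisors of 1276: [2, 11, 29]
phi(1276) = 1276 * (1 - 1/2) * (1 - 1/11) * (1 - 1/29)
phi(1276) = 560


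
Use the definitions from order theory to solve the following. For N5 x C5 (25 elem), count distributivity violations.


Distributive law: a ^ (b v c) = (a ^ b) v (a ^ c).
Check all 25^3 = 15625 ordered triples (a,b,c).
  e.g. a=(b,0), b=(a,0), c=(c,0): lhs=(b,0) != rhs=(a,0)
  e.g. a=(b,0), b=(a,0), c=(c,1): lhs=(b,0) != rhs=(a,0)
Total violating triples: 250


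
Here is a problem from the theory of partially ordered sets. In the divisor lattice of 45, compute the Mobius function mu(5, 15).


In a divisor lattice, mu(a,b) = mu(b/a) where mu is the classical Mobius function.
b/a = 15/5 = 3
Prime factorization of 3: primes [3]
3 is squarefree with 1 prime factor(s), so mu(3) = (-1)^1 = -1


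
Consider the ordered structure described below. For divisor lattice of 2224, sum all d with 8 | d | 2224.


Interval [8,2224] in divisors of 2224: [8, 16, 1112, 2224]
Sum = 3360


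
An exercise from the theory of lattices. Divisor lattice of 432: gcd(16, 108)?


Meet=gcd.
gcd(16,108)=4


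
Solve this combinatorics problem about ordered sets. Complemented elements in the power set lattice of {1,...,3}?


An element a is complemented if some b has a meet b = bottom, a join b = top.
every subset A has complement S\A, so all elements are complemented.
Complemented elements: {}, {1}, {2}, {3}, {1,2}, {1,3}, ... (2 more)
Count: 8


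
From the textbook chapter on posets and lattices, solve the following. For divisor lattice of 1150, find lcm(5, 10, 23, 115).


In a divisor lattice, join = lcm (least common multiple).
Compute lcm iteratively: start with first element, then lcm(current, next).
Elements: [5, 10, 23, 115]
lcm(5,10) = 10
lcm(10,23) = 230
lcm(230,115) = 230
Final lcm = 230


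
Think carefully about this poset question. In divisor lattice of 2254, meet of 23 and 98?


In a divisor lattice, meet = gcd (greatest common divisor).
By Euclidean algorithm or factoring: gcd(23,98) = 1


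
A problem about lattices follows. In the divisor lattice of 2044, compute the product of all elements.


Divisors of 2044: [1, 2, 4, 7, 14, 28, 73, 146, 292, 511, 1022, 2044]
Product = n^(d(n)/2) = 2044^(12/2)
Product = 72926496312011001856


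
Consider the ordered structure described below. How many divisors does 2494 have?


Divisors of 2494: [1, 2, 29, 43, 58, 86, 1247, 2494]
Count: 8


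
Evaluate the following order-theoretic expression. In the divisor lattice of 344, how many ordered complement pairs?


Complement pair (a,b): a meet b = bottom, a join b = top.
Here: gcd(a,b)=1 and lcm(a,b)=344, i.e. a*b=344 with a,b coprime.
Pairs found: (1,344), (8,43), (43,8), (344,1)
Total ordered pairs: 4


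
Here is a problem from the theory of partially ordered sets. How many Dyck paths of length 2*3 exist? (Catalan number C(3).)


C(n) = C(2n, n) / (n+1).
C(6, 3) = 20
C(3) = 20 / 4 = 5


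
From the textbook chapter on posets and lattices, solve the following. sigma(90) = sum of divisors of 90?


sigma(n) = sum of divisors.
Divisors of 90: [1, 2, 3, 5, 6, 9, 10, 15, 18, 30, 45, 90]
Sum = 234


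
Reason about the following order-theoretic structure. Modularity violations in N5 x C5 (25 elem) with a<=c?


Modular law: if a <= c then a v (b ^ c) = (a v b) ^ c.
Check all triples (a,b,c) with a <= c among 25 elements.
  e.g. a=(a,0), b=(c,0), c=(b,0): lhs=(a,0) != rhs=(b,0)
  e.g. a=(a,0), b=(c,1), c=(b,0): lhs=(a,0) != rhs=(b,0)
Total violating triples: 75


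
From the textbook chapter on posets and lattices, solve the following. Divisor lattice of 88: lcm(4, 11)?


Join=lcm.
gcd(4,11)=1
lcm=44


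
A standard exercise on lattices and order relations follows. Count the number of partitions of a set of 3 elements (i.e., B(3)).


B(n) = number of set partitions of an n-element set.
B(n) satisfies the recurrence: B(n+1) = sum_k C(n,k)*B(k).
B(3) = 5


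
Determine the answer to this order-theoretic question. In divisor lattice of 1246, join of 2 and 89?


In a divisor lattice, join = lcm (least common multiple).
gcd(2,89) = 1
lcm(2,89) = 2*89/gcd = 178/1 = 178


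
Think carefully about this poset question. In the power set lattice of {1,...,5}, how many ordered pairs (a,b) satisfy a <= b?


The order relation is {(a,b) : a <= b}, reflexive so it includes (a,a).
Examples: ({},{}), ({},{1,2}), ({},{1,2,3}), ({},{1,2,3,4}), ({},{1,2,3,4,5}), ...
Total ordered pairs: 243


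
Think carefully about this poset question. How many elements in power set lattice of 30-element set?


Power set = 2^n.
2^30 = 1073741824


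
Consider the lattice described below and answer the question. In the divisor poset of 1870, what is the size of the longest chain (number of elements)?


A chain is a totally ordered subset; we count the number of elements in a maximum chain.
Compute, for each element x, the size of the longest chain ending at x:
  1: 1
  2: 2
  5: 2
  11: 2
  17: 2
  10: 3
  ...
A maximum chain: 1 < 2 < 10 < 110 < 1870
Number of elements in the longest chain: 5


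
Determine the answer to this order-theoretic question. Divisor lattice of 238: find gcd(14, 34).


In a divisor lattice, meet = gcd (greatest common divisor).
By Euclidean algorithm or factoring: gcd(14,34) = 2


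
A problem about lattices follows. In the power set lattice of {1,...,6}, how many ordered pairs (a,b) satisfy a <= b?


The order relation is {(a,b) : a <= b}, reflexive so it includes (a,a).
Examples: ({},{}), ({},{1,2}), ({},{1,2,3}), ({},{1,2,3,4}), ({},{1,2,3,4,5}), ...
Total ordered pairs: 729


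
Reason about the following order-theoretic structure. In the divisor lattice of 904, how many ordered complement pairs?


Complement pair (a,b): a meet b = bottom, a join b = top.
Here: gcd(a,b)=1 and lcm(a,b)=904, i.e. a*b=904 with a,b coprime.
Pairs found: (1,904), (8,113), (113,8), (904,1)
Total ordered pairs: 4


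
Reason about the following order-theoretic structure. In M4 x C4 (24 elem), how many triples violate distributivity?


Distributive law: a ^ (b v c) = (a ^ b) v (a ^ c).
Check all 24^3 = 13824 ordered triples (a,b,c).
  e.g. a=(a1,0), b=(a2,0), c=(a3,0): lhs=(a1,0) != rhs=(0,0)
  e.g. a=(a1,0), b=(a2,0), c=(a3,1): lhs=(a1,0) != rhs=(0,0)
Total violating triples: 1536


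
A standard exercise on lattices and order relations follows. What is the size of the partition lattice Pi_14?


B(n) = number of set partitions of an n-element set.
B(n) satisfies the recurrence: B(n+1) = sum_k C(n,k)*B(k).
B(14) = 190899322


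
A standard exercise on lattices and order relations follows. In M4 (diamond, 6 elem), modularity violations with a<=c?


Modular law: if a <= c then a v (b ^ c) = (a v b) ^ c.
Check all triples (a,b,c) with a <= c among 6 elements.
This lattice is modular (diamonds M_m and their chain-products are modular).
Total violating triples: 0


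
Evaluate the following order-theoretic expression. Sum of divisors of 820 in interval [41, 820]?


Interval [41,820] in divisors of 820: [41, 82, 164, 205, 410, 820]
Sum = 1722


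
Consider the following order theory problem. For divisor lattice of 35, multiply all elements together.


Divisors of 35: [1, 5, 7, 35]
Product = n^(d(n)/2) = 35^(4/2)
Product = 1225


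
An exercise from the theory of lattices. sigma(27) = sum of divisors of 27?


sigma(n) = sum of divisors.
Divisors of 27: [1, 3, 9, 27]
Sum = 40


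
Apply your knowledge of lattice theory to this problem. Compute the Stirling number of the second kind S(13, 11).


S(n,k) = k*S(n-1,k) + S(n-1,k-1).
S(12,11) = 66, S(12,10) = 1705
S(13,11) = 11*66 + 1705 = 726 + 1705
S(13,11) = 2431


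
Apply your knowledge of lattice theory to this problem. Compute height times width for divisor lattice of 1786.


Height = length of longest chain minus 1; width = size of largest antichain.
A maximum chain: 1 | 47 | 893 | 1786  (height 3).
A maximum antichain: {2, 19, 47}  (width 3).
Product = 3 * 3 = 9


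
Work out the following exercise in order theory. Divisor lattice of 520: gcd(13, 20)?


Meet=gcd.
gcd(13,20)=1


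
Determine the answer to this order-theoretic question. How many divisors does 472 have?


Divisors of 472: [1, 2, 4, 8, 59, 118, 236, 472]
Count: 8


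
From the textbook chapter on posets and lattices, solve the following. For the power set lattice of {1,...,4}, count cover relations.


A cover relation a -< b holds when a < b with no c strictly between.
Cover relations:
  {} -< {1}
  {} -< {2}
  {} -< {3}
  {} -< {4}
  {1} -< {1,2}
  {1} -< {1,3}
  {1} -< {1,4}
  {2} -< {1,2}
  ...24 more
Total: 32
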